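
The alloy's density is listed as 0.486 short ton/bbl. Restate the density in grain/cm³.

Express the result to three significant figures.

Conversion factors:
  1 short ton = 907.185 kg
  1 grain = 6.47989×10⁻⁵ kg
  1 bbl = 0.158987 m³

42.8 grain/cm³

0.486 short ton/bbl × 907.185 kg/short ton ÷ 0.158987 m³/bbl = 2773.13 kg/m³
2773.13 kg/m³ ÷ 6.47989×10⁻⁵ kg/grain × 10⁻⁶ m³/cm³ = 42.7959 grain/cm³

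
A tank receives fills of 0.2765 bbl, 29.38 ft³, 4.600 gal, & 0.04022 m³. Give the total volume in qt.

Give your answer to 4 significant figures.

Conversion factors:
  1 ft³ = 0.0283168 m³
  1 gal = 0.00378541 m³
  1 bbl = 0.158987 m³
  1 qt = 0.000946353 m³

986.5 qt

0.2765 bbl × 0.158987 → 0.0439599 m³
29.38 ft³ × 0.0283168 → 0.831948 m³
4.600 gal × 0.00378541 → 0.0174129 m³
0.04022 m³ (already m³)
Total: 0.0439599 + 0.831948 + 0.0174129 + 0.04022 = 0.933541 m³
In qt: 0.933541 / 0.000946353 = 986.462 qt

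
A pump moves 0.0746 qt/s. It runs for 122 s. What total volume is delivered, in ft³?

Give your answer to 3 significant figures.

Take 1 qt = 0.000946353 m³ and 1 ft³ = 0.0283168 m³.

0.0746 qt/s → 7.05979×10⁻⁵ m³/s
V = Q × t = 7.05979×10⁻⁵ × 122 = 0.00861294 m³
In ft³: 0.00861294 / 0.0283168 = 0.304164 ft³

0.304 ft³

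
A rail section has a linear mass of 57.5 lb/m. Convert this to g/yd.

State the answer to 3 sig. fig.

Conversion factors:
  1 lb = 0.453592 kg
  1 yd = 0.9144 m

57.5 lb/m × 0.453592 kg/lb = 26.0815 kg/m
26.0815 kg/m ÷ 0.001 kg/g × 0.9144 m/yd = 23848.9 g/yd

2.38×10⁴ g/yd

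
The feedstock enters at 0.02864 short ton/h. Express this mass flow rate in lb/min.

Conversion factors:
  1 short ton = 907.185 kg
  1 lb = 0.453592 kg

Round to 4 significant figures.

0.02864 short ton/h × 907.185 kg/short ton ÷ 3600 s/h = 0.00721716 kg/s
0.00721716 kg/s ÷ 0.453592 kg/lb × 60 s/min = 0.954668 lb/min

0.9547 lb/min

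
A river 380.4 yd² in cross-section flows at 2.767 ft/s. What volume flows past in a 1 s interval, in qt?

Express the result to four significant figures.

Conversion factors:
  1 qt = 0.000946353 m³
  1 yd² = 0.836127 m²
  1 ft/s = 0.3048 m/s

2.767 ft/s × 0.3048 = 0.843382 m/s
380.4 yd² × 0.836127 = 318.063 m²
V = v × A × t = 0.843382 m/s × 318.063 m² × 1 s = 268.249 m³
268.249 m³ ÷ (0.000946353 m³/qt) = 283456 qt

2.835×10⁵ qt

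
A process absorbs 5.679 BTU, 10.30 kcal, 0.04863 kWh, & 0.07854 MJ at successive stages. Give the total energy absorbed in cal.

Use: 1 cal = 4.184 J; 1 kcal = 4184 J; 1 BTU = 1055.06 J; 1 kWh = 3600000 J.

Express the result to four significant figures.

7.235×10⁴ cal

5.679 BTU × 1055.06 → 5991.69 J
10.30 kcal × 4184 → 43095.2 J
0.04863 kWh × 3600000 → 175068 J
0.07854 MJ × 1000000 → 78540 J
Sum: 5991.69 + 43095.2 + 175068 + 78540 = 302695 J
In cal: 302695 / 4.184 = 72345.8 cal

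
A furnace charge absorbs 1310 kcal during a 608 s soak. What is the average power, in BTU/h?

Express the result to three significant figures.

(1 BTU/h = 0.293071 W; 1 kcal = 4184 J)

3.08×10⁴ BTU/h

1310 kcal × 4184 → 5.48104×10⁶ J
P = E / t = 5.48104×10⁶ J / 608 s = 9014.87 W
9014.87 W ÷ (0.293071 W/BTU/h) = 30760 BTU/h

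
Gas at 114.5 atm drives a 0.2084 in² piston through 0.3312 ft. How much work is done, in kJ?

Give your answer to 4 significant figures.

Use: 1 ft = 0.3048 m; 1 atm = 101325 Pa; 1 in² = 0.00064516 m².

0.1575 kJ

114.5 atm → 1.16017×10⁷ Pa
0.2084 in² → 1.34451×10⁻⁴ m²
F = P × A = 1.16017×10⁷ × 1.34451×10⁻⁴ = 1559.86 N
0.3312 ft → 0.10095 m
W = F × d = 1559.86 × 0.10095 = 157.468 J
In kJ: 157.468 / 1000 = 0.157468 kJ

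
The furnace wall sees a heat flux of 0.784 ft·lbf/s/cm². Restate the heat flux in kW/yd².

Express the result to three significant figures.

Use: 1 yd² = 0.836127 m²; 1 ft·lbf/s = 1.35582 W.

8.89 kW/yd²

0.784 ft·lbf/s/cm² × 1.35582 W/ft·lbf/s ÷ 0.0001 m²/cm² = 10629.6 W/m²
10629.6 W/m² ÷ 1000 W/kW × 0.836127 m²/yd² = 8.8877 kW/yd²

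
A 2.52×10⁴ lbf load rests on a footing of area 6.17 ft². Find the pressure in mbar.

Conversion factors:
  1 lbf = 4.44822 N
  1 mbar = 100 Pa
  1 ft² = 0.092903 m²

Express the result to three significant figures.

1960 mbar

2.52×10⁴ lbf × 4.44822 = 112095 N
6.17 ft² × 0.092903 = 0.573212 m²
P = F / A = 112095 N / 0.573212 m² = 195556 Pa
195556 Pa ÷ (100 Pa/mbar) = 1955.56 mbar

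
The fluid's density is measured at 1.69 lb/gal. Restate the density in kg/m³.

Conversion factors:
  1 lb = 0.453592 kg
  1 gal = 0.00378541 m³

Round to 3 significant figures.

1.69 lb/gal × 0.453592 kg/lb ÷ 0.00378541 m³/gal = 202.507 kg/m³
202.507 kg/m³  = 202.507 kg/m³

203 kg/m³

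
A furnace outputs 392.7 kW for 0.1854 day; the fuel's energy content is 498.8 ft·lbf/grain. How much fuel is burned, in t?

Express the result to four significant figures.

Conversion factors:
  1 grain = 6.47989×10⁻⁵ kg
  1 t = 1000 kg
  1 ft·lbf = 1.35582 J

392.7 kW → 392700 W
0.1854 day → 16018.6 s
E = P × t = 392700 × 16018.6 = 6.2905×10⁹ J
498.8 ft·lbf/grain → 1.04366×10⁷ J/kg
m = E / e_s = 6.2905×10⁹ / 1.04366×10⁷ = 602.735 kg
In t: 602.735 / 1000 = 0.602735 t

0.6027 t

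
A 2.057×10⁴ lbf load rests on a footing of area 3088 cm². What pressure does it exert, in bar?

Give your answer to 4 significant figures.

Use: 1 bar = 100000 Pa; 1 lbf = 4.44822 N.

2.057×10⁴ lbf × 4.44822 = 91499.9 N
3088 cm² × 0.0001 = 0.3088 m²
P = F / A = 91499.9 N / 0.3088 m² = 296308 Pa
296308 Pa ÷ (100000 Pa/bar) = 2.96308 bar

2.963 bar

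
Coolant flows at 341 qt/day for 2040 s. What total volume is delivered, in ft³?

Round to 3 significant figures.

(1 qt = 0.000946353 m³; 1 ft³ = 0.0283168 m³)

0.269 ft³

341 qt/day → 3.73503×10⁻⁶ m³/s
V = Q × t = 3.73503×10⁻⁶ × 2040 = 0.00761946 m³
In ft³: 0.00761946 / 0.0283168 = 0.269079 ft³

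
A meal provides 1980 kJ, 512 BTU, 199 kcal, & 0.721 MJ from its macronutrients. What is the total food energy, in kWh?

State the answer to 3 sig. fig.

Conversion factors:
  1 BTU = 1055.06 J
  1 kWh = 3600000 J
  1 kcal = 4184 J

1.13 kWh

1980 kJ × 1000 → 1.98×10⁶ J
512 BTU × 1055.06 → 540191 J
199 kcal × 4184 → 832616 J
0.721 MJ × 1000000 → 721000 J
Total: 1.98×10⁶ + 540191 + 832616 + 721000 = 4.07381×10⁶ J
In kWh: 4.07381×10⁶ / 3600000 = 1.13161 kWh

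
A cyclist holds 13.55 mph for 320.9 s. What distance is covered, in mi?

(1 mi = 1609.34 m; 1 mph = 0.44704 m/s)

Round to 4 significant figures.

1.208 mi

13.55 mph × 0.44704 = 6.05739 m/s
d = v × t = 6.05739 m/s × 320.9 s = 1943.82 m
1943.82 m ÷ (1609.34 m/mi) = 1.20784 mi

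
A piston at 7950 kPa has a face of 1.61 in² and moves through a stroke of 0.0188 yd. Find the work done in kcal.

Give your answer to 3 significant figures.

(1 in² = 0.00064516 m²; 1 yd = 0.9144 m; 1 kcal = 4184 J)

0.0339 kcal

7950 kPa → 7.95×10⁶ Pa
1.61 in² → 0.00103871 m²
F = P × A = 7.95×10⁶ × 0.00103871 = 8257.74 N
0.0188 yd → 0.0171907 m
W = F × d = 8257.74 × 0.0171907 = 141.956 J
In kcal: 141.956 / 4184 = 0.0339283 kcal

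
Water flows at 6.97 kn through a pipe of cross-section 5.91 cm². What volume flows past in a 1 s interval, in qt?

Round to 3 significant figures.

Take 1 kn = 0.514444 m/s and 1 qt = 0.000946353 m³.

2.24 qt

6.97 kn × 0.514444 → 3.58567 m/s
5.91 cm² × 0.0001 → 5.91×10⁻⁴ m²
V = v × A × t = 3.58567 m/s × 5.91×10⁻⁴ m² × 1 s = 0.00211913 m³
0.00211913 m³ ÷ (0.000946353 m³/qt) = 2.23926 qt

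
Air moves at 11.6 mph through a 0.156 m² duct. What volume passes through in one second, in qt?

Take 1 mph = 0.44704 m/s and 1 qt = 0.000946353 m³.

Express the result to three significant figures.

855 qt

11.6 mph × 0.44704 → 5.18566 m/s
V = v × A × t = 5.18566 m/s × 0.156 m² × 1 s = 0.808963 m³
0.808963 m³ ÷ (0.000946353 m³/qt) = 854.822 qt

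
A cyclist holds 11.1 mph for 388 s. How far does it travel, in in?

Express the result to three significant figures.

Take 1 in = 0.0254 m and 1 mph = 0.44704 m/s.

7.58×10⁴ in

11.1 mph × 0.44704 = 4.96214 m/s
d = v × t = 4.96214 m/s × 388 s = 1925.31 m
1925.31 m ÷ (0.0254 m/in) = 75799.6 in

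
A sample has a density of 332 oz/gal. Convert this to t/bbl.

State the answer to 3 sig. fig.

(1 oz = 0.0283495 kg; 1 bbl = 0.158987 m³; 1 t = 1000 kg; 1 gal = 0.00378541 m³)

332 oz/gal × 0.0283495 kg/oz ÷ 0.00378541 m³/gal = 2486.4 kg/m³
2486.4 kg/m³ ÷ 1000 kg/t × 0.158987 m³/bbl = 0.395305 t/bbl

0.395 t/bbl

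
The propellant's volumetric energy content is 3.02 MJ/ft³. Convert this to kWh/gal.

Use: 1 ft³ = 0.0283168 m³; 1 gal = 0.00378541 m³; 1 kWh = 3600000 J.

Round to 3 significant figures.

3.02 MJ/ft³ × 1000000 J/MJ ÷ 0.0283168 m³/ft³ = 1.0665×10⁸ J/m³
1.0665×10⁸ J/m³ ÷ 3600000 J/kWh × 0.00378541 m³/gal = 0.112143 kWh/gal

0.112 kWh/gal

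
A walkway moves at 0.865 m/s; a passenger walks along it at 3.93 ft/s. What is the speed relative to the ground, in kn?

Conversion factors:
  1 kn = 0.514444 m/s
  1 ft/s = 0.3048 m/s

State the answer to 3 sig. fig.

0.865 m/s (already m/s)
3.93 ft/s × 0.3048 → 1.19786 m/s
Sum: 0.865 + 1.19786 = 2.06286 m/s
In kn: 2.06286 / 0.514444 = 4.00988 kn

4.01 kn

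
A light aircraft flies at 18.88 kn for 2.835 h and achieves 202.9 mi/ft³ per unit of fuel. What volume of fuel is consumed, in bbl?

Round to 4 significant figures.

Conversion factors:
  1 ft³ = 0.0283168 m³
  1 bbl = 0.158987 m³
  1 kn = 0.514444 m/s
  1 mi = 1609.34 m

18.88 kn → 9.7127 m/s
2.835 h → 10206 s
d = v × t = 9.7127 × 10206 = 99127.8 m
202.9 mi/ft³ → 1.15315×10⁷ m/m³
V = d / (distance per unit fuel) = 99127.8 / 1.15315×10⁷ = 0.00859626 m³
In bbl: 0.00859626 / 0.158987 = 0.0540689 bbl

0.05407 bbl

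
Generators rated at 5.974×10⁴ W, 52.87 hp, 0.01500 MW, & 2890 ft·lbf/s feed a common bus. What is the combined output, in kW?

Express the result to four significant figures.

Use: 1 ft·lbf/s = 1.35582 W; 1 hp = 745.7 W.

5.974×10⁴ W (already W)
52.87 hp × 745.7 → 39425.2 W
0.01500 MW × 1000000 → 15000 W
2890 ft·lbf/s × 1.35582 → 3918.32 W
Combined: 59740 + 39425.2 + 15000 + 3918.32 = 118084 W
In kW: 118084 / 1000 = 118.084 kW

118.1 kW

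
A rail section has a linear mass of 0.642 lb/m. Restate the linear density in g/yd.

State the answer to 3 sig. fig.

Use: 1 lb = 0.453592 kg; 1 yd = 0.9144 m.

0.642 lb/m × 0.453592 kg/lb = 0.291206 kg/m
0.291206 kg/m ÷ 0.001 kg/g × 0.9144 m/yd = 266.279 g/yd

266 g/yd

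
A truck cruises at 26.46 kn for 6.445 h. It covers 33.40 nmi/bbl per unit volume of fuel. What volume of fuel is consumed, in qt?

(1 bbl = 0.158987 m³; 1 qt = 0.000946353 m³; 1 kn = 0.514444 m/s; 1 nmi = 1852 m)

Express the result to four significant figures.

857.8 qt

26.46 kn → 13.6122 m/s
6.445 h → 23202 s
d = v × t = 13.6122 × 23202 = 315830 m
33.40 nmi/bbl → 389068 m/m³
V = d / (distance per unit fuel) = 315830 / 389068 = 0.81176 m³
In qt: 0.81176 / 0.000946353 = 857.777 qt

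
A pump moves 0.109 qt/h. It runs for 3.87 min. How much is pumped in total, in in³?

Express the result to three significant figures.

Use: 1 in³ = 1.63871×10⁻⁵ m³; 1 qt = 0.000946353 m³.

0.109 qt/h → 2.86535×10⁻⁸ m³/s
3.87 min → 232.2 s
V = Q × t = 2.86535×10⁻⁸ × 232.2 = 6.65334×10⁻⁶ m³
In in³: 6.65334×10⁻⁶ / 1.63871×10⁻⁵ = 0.406011 in³

0.406 in³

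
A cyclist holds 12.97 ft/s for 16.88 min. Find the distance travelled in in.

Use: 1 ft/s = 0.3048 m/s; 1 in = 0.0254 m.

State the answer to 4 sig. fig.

1.576×10⁵ in

12.97 ft/s × 0.3048 = 3.95326 m/s
16.88 min × 60 = 1012.8 s
d = v × t = 3.95326 m/s × 1012.8 s = 4003.86 m
4003.86 m ÷ (0.0254 m/in) = 157632 in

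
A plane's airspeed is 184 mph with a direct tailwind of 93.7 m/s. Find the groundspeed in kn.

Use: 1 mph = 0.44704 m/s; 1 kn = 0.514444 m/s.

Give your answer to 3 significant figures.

184 mph × 0.44704 = 82.2554 m/s
93.7 m/s (already m/s)
Combined: 82.2554 + 93.7 = 175.955 m/s
In kn: 175.955 / 0.514444 = 342.029 kn

342 kn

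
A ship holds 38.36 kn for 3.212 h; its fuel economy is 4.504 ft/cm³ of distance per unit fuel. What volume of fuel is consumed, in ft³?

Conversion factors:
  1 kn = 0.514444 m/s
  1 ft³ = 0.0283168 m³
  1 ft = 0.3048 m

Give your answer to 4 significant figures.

5.870 ft³

38.36 kn → 19.7341 m/s
3.212 h → 11563.2 s
d = v × t = 19.7341 × 11563.2 = 228189 m
4.504 ft/cm³ → 1.37282×10⁶ m/m³
V = d / (distance per unit fuel) = 228189 / 1.37282×10⁶ = 0.166219 m³
In ft³: 0.166219 / 0.0283168 = 5.86998 ft³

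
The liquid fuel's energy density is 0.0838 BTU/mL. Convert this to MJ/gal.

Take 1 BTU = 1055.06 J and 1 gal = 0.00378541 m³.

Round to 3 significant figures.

0.335 MJ/gal

0.0838 BTU/mL × 1055.06 J/BTU ÷ 10⁻⁶ m³/mL = 8.8414×10⁷ J/m³
8.8414×10⁷ J/m³ ÷ 1000000 J/MJ × 0.00378541 m³/gal = 0.334683 MJ/gal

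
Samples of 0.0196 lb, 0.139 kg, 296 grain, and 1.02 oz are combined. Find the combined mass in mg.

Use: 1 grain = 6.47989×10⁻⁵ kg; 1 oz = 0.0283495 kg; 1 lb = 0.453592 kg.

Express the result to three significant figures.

1.96×10⁵ mg

0.0196 lb × 0.453592 = 0.0088904 kg
0.139 kg (already kg)
296 grain × 6.47989×10⁻⁵ = 0.0191805 kg
1.02 oz × 0.0283495 = 0.0289165 kg
Sum: 0.0088904 + 0.139 + 0.0191805 + 0.0289165 = 0.195987 kg
In mg: 0.195987 / 10⁻⁶ = 195987 mg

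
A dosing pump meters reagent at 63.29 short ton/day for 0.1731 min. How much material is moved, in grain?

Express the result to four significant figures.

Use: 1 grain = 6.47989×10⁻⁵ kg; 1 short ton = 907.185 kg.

63.29 short ton/day → 0.664534 kg/s
0.1731 min → 10.386 s
m = ṁ × t = 0.664534 × 10.386 = 6.90185 kg
In grain: 6.90185 / 6.47989×10⁻⁵ = 106512 grain

1.065×10⁵ grain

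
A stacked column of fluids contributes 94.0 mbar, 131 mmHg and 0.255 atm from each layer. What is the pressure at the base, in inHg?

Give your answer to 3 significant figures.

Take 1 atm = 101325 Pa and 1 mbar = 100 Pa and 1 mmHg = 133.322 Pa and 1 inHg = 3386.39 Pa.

94.0 mbar × 100 → 9400 Pa
131 mmHg × 133.322 → 17465.2 Pa
0.255 atm × 101325 → 25837.9 Pa
Combined: 9400 + 17465.2 + 25837.9 = 52703.1 Pa
In inHg: 52703.1 / 3386.39 = 15.5632 inHg

15.6 inHg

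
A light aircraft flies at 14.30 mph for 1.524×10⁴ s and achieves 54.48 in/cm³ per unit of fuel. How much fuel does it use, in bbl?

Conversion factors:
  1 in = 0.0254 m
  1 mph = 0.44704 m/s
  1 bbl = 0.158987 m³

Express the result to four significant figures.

0.4428 bbl

14.30 mph → 6.39267 m/s
d = v × t = 6.39267 × 15240 = 97424.3 m
54.48 in/cm³ → 1.38379×10⁶ m/m³
V = d / (distance per unit fuel) = 97424.3 / 1.38379×10⁶ = 0.070404 m³
In bbl: 0.070404 / 0.158987 = 0.442829 bbl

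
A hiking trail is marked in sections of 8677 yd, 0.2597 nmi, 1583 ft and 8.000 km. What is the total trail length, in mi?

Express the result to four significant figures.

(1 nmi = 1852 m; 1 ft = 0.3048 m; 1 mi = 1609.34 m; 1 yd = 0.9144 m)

8677 yd × 0.9144 = 7934.25 m
0.2597 nmi × 1852 = 480.964 m
1583 ft × 0.3048 = 482.498 m
8.000 km × 1000 = 8000 m
Sum: 7934.25 + 480.964 + 482.498 + 8000 = 16897.7 m
In mi: 16897.7 / 1609.34 = 10.4998 mi

10.50 mi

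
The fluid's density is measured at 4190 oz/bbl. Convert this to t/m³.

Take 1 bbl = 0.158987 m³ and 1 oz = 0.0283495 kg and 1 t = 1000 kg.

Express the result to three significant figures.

4190 oz/bbl × 0.0283495 kg/oz ÷ 0.158987 m³/bbl = 747.133 kg/m³
747.133 kg/m³ ÷ 1000 kg/t = 0.747133 t/m³

0.747 t/m³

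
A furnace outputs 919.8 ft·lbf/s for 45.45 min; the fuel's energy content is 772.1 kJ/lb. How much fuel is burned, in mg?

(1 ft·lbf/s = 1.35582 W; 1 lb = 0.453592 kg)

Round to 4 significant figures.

919.8 ft·lbf/s → 1247.08 W
45.45 min → 2727 s
E = P × t = 1247.08 × 2727 = 3.40079×10⁶ J
772.1 kJ/lb → 1.70219×10⁶ J/kg
m = E / e_s = 3.40079×10⁶ / 1.70219×10⁶ = 1.99789 kg
In mg: 1.99789 / 10⁻⁶ = 1.99789×10⁶ mg

1.998×10⁶ mg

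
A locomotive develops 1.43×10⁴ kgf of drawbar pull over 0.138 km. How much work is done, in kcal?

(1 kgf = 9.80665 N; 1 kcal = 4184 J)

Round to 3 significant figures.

1.43×10⁴ kgf × 9.80665 = 140235 N
0.138 km × 1000 = 138 m
W = F × d = 140235 N × 138 m = 1.93524×10⁷ J
1.93524×10⁷ J ÷ (4184 J/kcal) = 4625.33 kcal

4630 kcal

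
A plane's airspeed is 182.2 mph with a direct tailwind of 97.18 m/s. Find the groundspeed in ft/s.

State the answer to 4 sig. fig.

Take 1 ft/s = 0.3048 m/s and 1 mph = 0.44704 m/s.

586.1 ft/s

182.2 mph × 0.44704 = 81.4507 m/s
97.18 m/s (already m/s)
Combined: 81.4507 + 97.18 = 178.631 m/s
In ft/s: 178.631 / 0.3048 = 586.06 ft/s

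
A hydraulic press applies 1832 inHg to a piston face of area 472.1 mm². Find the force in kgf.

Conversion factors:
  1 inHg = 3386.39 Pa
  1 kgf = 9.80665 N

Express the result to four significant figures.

298.7 kgf

1832 inHg × 3386.39 → 6.20387×10⁶ Pa
472.1 mm² × 10⁻⁶ → 4.721×10⁻⁴ m²
F = P × A = 6.20387×10⁶ Pa × 4.721×10⁻⁴ m² = 2928.85 N
2928.85 N ÷ (9.80665 N/kgf) = 298.66 kgf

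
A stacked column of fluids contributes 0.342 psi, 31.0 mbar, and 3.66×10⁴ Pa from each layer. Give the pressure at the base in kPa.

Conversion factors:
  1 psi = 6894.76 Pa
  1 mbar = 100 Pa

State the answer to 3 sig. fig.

42.1 kPa

0.342 psi × 6894.76 → 2358.01 Pa
31.0 mbar × 100 → 3100 Pa
3.66×10⁴ Pa (already Pa)
Combined: 2358.01 + 3100 + 36600 = 42058 Pa
In kPa: 42058 / 1000 = 42.058 kPa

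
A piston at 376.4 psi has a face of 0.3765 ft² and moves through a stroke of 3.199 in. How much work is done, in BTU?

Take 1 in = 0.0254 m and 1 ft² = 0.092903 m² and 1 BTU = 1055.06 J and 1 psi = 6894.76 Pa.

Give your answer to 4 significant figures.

6.991 BTU

376.4 psi → 2.59519×10⁶ Pa
0.3765 ft² → 0.034978 m²
F = P × A = 2.59519×10⁶ × 0.034978 = 90774.6 N
3.199 in → 0.0812546 m
W = F × d = 90774.6 × 0.0812546 = 7375.85 J
In BTU: 7375.85 / 1055.06 = 6.99093 BTU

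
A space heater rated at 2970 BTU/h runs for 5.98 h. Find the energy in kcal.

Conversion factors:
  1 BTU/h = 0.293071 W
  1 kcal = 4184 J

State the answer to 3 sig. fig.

4480 kcal

2970 BTU/h × 0.293071 → 870.421 W
5.98 h × 3600 → 21528 s
E = P × t = 870.421 W × 21528 s = 1.87384×10⁷ J
1.87384×10⁷ J ÷ (4184 J/kcal) = 4478.59 kcal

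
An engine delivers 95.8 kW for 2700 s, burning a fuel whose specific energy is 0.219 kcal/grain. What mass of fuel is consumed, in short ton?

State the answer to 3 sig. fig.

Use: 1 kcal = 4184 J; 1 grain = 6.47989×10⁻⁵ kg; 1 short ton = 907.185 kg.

95.8 kW → 95800 W
E = P × t = 95800 × 2700 = 2.5866×10⁸ J
0.219 kcal/grain → 1.41406×10⁷ J/kg
m = E / e_s = 2.5866×10⁸ / 1.41406×10⁷ = 18.292 kg
In short ton: 18.292 / 907.185 = 0.0201635 short ton

0.0202 short ton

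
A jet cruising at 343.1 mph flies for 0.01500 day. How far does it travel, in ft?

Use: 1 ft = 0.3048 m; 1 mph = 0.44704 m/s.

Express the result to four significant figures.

6.522×10⁵ ft

343.1 mph × 0.44704 = 153.379 m/s
0.01500 day × 86400 = 1296 s
d = v × t = 153.379 m/s × 1296 s = 198779 m
198779 m ÷ (0.3048 m/ft) = 652162 ft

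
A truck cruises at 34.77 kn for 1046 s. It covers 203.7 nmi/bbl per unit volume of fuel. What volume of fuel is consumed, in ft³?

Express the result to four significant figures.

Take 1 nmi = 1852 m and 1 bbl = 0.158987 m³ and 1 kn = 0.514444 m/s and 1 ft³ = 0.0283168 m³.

0.2785 ft³

34.77 kn → 17.8872 m/s
d = v × t = 17.8872 × 1046 = 18710 m
203.7 nmi/bbl → 2.37285×10⁶ m/m³
V = d / (distance per unit fuel) = 18710 / 2.37285×10⁶ = 0.00788503 m³
In ft³: 0.00788503 / 0.0283168 = 0.278458 ft³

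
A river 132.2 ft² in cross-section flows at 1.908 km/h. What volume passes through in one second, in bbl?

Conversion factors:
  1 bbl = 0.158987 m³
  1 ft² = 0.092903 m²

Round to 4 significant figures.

1.908 km/h × (1/3.6) → 0.53 m/s
132.2 ft² × 0.092903 → 12.2818 m²
V = v × A × t = 0.53 m/s × 12.2818 m² × 1 s = 6.50935 m³
6.50935 m³ ÷ (0.158987 m³/bbl) = 40.9427 bbl

40.94 bbl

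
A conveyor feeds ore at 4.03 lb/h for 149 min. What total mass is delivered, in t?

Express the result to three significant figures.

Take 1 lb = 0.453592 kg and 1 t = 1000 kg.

0.00454 t

4.03 lb/h → 5.07771×10⁻⁴ kg/s
149 min → 8940 s
m = ṁ × t = 5.07771×10⁻⁴ × 8940 = 4.53947 kg
In t: 4.53947 / 1000 = 0.00453947 t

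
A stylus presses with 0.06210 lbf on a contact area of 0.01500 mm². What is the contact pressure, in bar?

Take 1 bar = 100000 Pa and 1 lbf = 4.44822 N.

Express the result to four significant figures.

0.06210 lbf × 4.44822 = 0.276234 N
0.01500 mm² × 10⁻⁶ = 1.5×10⁻⁸ m²
P = F / A = 0.276234 N / 1.5×10⁻⁸ m² = 1.84156×10⁷ Pa
1.84156×10⁷ Pa ÷ (100000 Pa/bar) = 184.156 bar

184.2 bar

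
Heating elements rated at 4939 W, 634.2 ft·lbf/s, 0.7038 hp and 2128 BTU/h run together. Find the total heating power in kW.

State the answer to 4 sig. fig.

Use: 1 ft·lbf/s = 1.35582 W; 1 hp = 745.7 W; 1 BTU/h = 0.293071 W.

4939 W (already W)
634.2 ft·lbf/s × 1.35582 = 859.861 W
0.7038 hp × 745.7 = 524.824 W
2128 BTU/h × 0.293071 = 623.655 W
Sum: 4939 + 859.861 + 524.824 + 623.655 = 6947.34 W
In kW: 6947.34 / 1000 = 6.94734 kW

6.947 kW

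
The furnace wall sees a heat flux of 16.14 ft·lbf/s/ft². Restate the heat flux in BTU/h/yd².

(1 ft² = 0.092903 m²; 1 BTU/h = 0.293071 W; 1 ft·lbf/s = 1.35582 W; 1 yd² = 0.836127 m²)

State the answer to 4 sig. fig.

672.0 BTU/h/yd²

16.14 ft·lbf/s/ft² × 1.35582 W/ft·lbf/s ÷ 0.092903 m²/ft² = 235.546 W/m²
235.546 W/m² ÷ 0.293071 W/BTU/h × 0.836127 m²/yd² = 672.009 BTU/h/yd²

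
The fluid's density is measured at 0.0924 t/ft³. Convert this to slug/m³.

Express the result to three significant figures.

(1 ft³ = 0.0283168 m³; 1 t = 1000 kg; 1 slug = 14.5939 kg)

0.0924 t/ft³ × 1000 kg/t ÷ 0.0283168 m³/ft³ = 3263.08 kg/m³
3263.08 kg/m³ ÷ 14.5939 kg/slug = 223.592 slug/m³

224 slug/m³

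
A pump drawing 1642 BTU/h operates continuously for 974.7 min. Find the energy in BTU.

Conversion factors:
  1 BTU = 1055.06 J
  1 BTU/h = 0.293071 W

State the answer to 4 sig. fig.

2.667×10⁴ BTU

1642 BTU/h × 0.293071 → 481.223 W
974.7 min × 60 → 58482 s
E = P × t = 481.223 W × 58482 s = 2.81429×10⁷ J
2.81429×10⁷ J ÷ (1055.06 J/BTU) = 26674.2 BTU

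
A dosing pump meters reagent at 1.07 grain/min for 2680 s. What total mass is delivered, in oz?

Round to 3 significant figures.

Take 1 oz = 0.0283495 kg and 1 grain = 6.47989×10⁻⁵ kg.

1.07 grain/min → 1.15558×10⁻⁶ kg/s
m = ṁ × t = 1.15558×10⁻⁶ × 2680 = 0.00309695 kg
In oz: 0.00309695 / 0.0283495 = 0.109242 oz

0.109 oz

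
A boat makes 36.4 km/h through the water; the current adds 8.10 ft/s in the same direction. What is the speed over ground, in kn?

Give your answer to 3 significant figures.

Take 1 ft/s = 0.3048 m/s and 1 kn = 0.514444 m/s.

24.5 kn

36.4 km/h × (1/3.6) → 10.1111 m/s
8.10 ft/s × 0.3048 → 2.46888 m/s
Sum: 10.1111 + 2.46888 = 12.58 m/s
In kn: 12.58 / 0.514444 = 24.4536 kn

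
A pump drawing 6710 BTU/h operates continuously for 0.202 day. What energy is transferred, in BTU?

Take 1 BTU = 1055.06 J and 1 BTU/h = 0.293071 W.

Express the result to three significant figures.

3.25×10⁴ BTU

6710 BTU/h × 0.293071 = 1966.51 W
0.202 day × 86400 = 17452.8 s
E = P × t = 1966.51 W × 17452.8 s = 3.43211×10⁷ J
3.43211×10⁷ J ÷ (1055.06 J/BTU) = 32530 BTU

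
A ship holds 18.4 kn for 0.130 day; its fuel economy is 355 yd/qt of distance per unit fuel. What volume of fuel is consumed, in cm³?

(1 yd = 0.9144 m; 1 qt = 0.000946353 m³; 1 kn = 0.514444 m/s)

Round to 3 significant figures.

3.10×10⁵ cm³

18.4 kn → 9.46577 m/s
0.130 day → 11232 s
d = v × t = 9.46577 × 11232 = 106320 m
355 yd/qt → 343014 m/m³
V = d / (distance per unit fuel) = 106320 / 343014 = 0.309958 m³
In cm³: 0.309958 / 10⁻⁶ = 309958 cm³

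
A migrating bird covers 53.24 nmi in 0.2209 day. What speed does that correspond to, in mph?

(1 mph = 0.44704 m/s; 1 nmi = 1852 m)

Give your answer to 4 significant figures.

53.24 nmi × 1852 → 98600.5 m
0.2209 day × 86400 → 19085.8 s
v = d / t = 98600.5 m / 19085.8 s = 5.16617 m/s
5.16617 m/s ÷ (0.44704 m/s/mph) = 11.5564 mph

11.56 mph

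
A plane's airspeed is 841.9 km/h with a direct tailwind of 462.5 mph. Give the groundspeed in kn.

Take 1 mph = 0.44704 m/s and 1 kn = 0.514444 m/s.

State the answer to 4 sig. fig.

856.5 kn

841.9 km/h × (1/3.6) → 233.861 m/s
462.5 mph × 0.44704 → 206.756 m/s
Sum: 233.861 + 206.756 = 440.617 m/s
In kn: 440.617 / 0.514444 = 856.492 kn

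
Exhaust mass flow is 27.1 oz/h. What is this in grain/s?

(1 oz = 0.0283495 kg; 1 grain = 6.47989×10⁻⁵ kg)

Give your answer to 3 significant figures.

3.29 grain/s

27.1 oz/h × 0.0283495 kg/oz ÷ 3600 s/h = 2.13409×10⁻⁴ kg/s
2.13409×10⁻⁴ kg/s ÷ 6.47989×10⁻⁵ kg/grain = 3.2934 grain/s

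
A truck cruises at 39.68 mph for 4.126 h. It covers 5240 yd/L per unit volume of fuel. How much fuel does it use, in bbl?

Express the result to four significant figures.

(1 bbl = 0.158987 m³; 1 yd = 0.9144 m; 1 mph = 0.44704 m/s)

39.68 mph → 17.7385 m/s
4.126 h → 14853.6 s
d = v × t = 17.7385 × 14853.6 = 263481 m
5240 yd/L → 4.79146×10⁶ m/m³
V = d / (distance per unit fuel) = 263481 / 4.79146×10⁶ = 0.0549897 m³
In bbl: 0.0549897 / 0.158987 = 0.345875 bbl

0.3459 bbl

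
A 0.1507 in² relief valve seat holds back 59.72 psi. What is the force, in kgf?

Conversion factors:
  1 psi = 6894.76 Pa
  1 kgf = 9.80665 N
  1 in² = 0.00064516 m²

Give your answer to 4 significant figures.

59.72 psi × 6894.76 → 411755 Pa
0.1507 in² × 0.00064516 → 9.72256×10⁻⁵ m²
F = P × A = 411755 Pa × 9.72256×10⁻⁵ m² = 40.0331 N
40.0331 N ÷ (9.80665 N/kgf) = 4.08224 kgf

4.082 kgf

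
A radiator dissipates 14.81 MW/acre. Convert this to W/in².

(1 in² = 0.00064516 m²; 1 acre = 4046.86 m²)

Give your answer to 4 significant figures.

2.361 W/in²

14.81 MW/acre × 1000000 W/MW ÷ 4046.86 m²/acre = 3659.63 W/m²
3659.63 W/m² × 0.00064516 m²/in² = 2.36105 W/in²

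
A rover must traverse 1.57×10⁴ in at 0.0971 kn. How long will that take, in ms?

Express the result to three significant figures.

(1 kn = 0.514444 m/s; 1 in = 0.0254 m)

7.98×10⁶ ms

1.57×10⁴ in × 0.0254 → 398.78 m
0.0971 kn × 0.514444 → 0.0499525 m/s
t = d / v = 398.78 m / 0.0499525 m/s = 7983.18 s
7983.18 s ÷ (0.001 s/ms) = 7.98318×10⁶ ms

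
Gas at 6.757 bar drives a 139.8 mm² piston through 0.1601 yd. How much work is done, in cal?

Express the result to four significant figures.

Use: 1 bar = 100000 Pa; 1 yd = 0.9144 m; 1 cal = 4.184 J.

6.757 bar → 675700 Pa
139.8 mm² → 1.398×10⁻⁴ m²
F = P × A = 675700 × 1.398×10⁻⁴ = 94.4629 N
0.1601 yd → 0.146395 m
W = F × d = 94.4629 × 0.146395 = 13.8289 J
In cal: 13.8289 / 4.184 = 3.30519 cal

3.305 cal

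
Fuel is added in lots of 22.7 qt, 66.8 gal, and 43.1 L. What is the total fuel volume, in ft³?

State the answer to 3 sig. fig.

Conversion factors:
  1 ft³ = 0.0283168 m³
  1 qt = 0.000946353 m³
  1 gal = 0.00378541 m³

11.2 ft³

22.7 qt × 0.000946353 = 0.0214822 m³
66.8 gal × 0.00378541 = 0.252865 m³
43.1 L × 0.001 = 0.0431 m³
Total: 0.0214822 + 0.252865 + 0.0431 = 0.317447 m³
In ft³: 0.317447 / 0.0283168 = 11.2106 ft³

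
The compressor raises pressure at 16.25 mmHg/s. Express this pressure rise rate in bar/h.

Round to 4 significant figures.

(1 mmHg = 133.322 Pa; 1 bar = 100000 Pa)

77.99 bar/h

16.25 mmHg/s × 133.322 Pa/mmHg = 2166.48 Pa/s
2166.48 Pa/s ÷ 100000 Pa/bar × 3600 s/h = 77.9933 bar/h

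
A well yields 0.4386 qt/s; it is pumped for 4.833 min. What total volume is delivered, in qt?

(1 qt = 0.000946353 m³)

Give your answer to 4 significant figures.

127.2 qt

0.4386 qt/s → 4.1507×10⁻⁴ m³/s
4.833 min → 289.98 s
V = Q × t = 4.1507×10⁻⁴ × 289.98 = 0.120362 m³
In qt: 0.120362 / 0.000946353 = 127.185 qt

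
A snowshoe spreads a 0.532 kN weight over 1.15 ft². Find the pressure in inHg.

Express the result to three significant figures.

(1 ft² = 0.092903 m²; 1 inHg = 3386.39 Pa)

1.47 inHg

0.532 kN × 1000 = 532 N
1.15 ft² × 0.092903 = 0.106838 m²
P = F / A = 532 N / 0.106838 m² = 4979.5 Pa
4979.5 Pa ÷ (3386.39 Pa/inHg) = 1.47044 inHg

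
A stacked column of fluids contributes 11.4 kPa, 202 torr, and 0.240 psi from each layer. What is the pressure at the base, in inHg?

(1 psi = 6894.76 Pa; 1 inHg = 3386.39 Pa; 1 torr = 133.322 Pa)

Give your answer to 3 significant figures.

11.8 inHg

11.4 kPa × 1000 → 11400 Pa
202 torr × 133.322 → 26931 Pa
0.240 psi × 6894.76 → 1654.74 Pa
Sum: 11400 + 26931 + 1654.74 = 39985.7 Pa
In inHg: 39985.7 / 3386.39 = 11.8078 inHg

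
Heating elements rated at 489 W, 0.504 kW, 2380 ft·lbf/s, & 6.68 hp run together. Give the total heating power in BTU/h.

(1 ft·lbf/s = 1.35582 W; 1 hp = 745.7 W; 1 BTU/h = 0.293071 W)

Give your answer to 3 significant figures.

3.14×10⁴ BTU/h

489 W (already W)
0.504 kW × 1000 = 504 W
2380 ft·lbf/s × 1.35582 = 3226.85 W
6.68 hp × 745.7 = 4981.28 W
Sum: 489 + 504 + 3226.85 + 4981.28 = 9201.13 W
In BTU/h: 9201.13 / 0.293071 = 31395.6 BTU/h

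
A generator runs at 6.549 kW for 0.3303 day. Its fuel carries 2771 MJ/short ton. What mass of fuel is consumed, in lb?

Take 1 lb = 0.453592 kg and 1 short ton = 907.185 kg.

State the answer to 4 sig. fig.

134.9 lb

6.549 kW → 6549 W
0.3303 day → 28537.9 s
E = P × t = 6549 × 28537.9 = 1.86895×10⁸ J
2771 MJ/short ton → 3.0545×10⁶ J/kg
m = E / e_s = 1.86895×10⁸ / 3.0545×10⁶ = 61.1868 kg
In lb: 61.1868 / 0.453592 = 134.894 lb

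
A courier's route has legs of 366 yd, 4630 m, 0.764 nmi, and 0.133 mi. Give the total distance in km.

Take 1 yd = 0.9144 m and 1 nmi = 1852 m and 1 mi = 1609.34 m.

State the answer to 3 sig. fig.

366 yd × 0.9144 = 334.67 m
4630 m (already m)
0.764 nmi × 1852 = 1414.93 m
0.133 mi × 1609.34 = 214.042 m
Total: 334.67 + 4630 + 1414.93 + 214.042 = 6593.64 m
In km: 6593.64 / 1000 = 6.59364 km

6.59 km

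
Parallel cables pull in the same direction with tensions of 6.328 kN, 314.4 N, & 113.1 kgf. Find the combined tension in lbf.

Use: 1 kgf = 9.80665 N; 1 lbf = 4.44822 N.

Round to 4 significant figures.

1743 lbf

6.328 kN × 1000 = 6328 N
314.4 N (already N)
113.1 kgf × 9.80665 = 1109.13 N
Total: 6328 + 314.4 + 1109.13 = 7751.53 N
In lbf: 7751.53 / 4.44822 = 1742.61 lbf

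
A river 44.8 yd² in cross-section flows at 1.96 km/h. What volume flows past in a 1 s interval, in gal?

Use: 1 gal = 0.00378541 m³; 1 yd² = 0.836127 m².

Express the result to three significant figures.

1.96 km/h × (1/3.6) = 0.544444 m/s
44.8 yd² × 0.836127 = 37.4585 m²
V = v × A × t = 0.544444 m/s × 37.4585 m² × 1 s = 20.3941 m³
20.3941 m³ ÷ (0.00378541 m³/gal) = 5387.55 gal

5390 gal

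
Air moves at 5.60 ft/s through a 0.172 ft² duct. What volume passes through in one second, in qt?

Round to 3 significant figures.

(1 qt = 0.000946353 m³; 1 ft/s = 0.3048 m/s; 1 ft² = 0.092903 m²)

5.60 ft/s × 0.3048 = 1.70688 m/s
0.172 ft² × 0.092903 = 0.0159793 m²
V = v × A × t = 1.70688 m/s × 0.0159793 m² × 1 s = 0.0272747 m³
0.0272747 m³ ÷ (0.000946353 m³/qt) = 28.8209 qt

28.8 qt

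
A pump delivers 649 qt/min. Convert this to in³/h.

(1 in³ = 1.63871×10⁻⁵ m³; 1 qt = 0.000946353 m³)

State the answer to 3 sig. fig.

649 qt/min × 0.000946353 m³/qt ÷ 60 s/min = 0.0102364 m³/s
0.0102364 m³/s ÷ 1.63871×10⁻⁵ m³/in³ × 3600 s/h = 2.24878×10⁶ in³/h

2.25×10⁶ in³/h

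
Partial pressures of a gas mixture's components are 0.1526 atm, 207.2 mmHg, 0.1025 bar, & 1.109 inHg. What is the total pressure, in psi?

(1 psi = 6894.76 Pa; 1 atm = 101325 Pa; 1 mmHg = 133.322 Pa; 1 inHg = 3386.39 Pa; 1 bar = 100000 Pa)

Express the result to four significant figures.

8.280 psi

0.1526 atm × 101325 → 15462.2 Pa
207.2 mmHg × 133.322 → 27624.3 Pa
0.1025 bar × 100000 → 10250 Pa
1.109 inHg × 3386.39 → 3755.51 Pa
Combined: 15462.2 + 27624.3 + 10250 + 3755.51 = 57092 Pa
In psi: 57092 / 6894.76 = 8.28049 psi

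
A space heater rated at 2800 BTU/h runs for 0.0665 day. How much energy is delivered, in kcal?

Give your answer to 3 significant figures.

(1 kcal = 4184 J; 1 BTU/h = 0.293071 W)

1130 kcal

2800 BTU/h × 0.293071 = 820.599 W
0.0665 day × 86400 = 5745.6 s
E = P × t = 820.599 W × 5745.6 s = 4.71483×10⁶ J
4.71483×10⁶ J ÷ (4184 J/kcal) = 1126.87 kcal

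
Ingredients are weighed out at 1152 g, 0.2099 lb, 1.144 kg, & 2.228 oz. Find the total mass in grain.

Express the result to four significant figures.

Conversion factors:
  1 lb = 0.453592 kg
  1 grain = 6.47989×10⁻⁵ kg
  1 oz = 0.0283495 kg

1152 g × 0.001 → 1.152 kg
0.2099 lb × 0.453592 → 0.095209 kg
1.144 kg (already kg)
2.228 oz × 0.0283495 → 0.0631627 kg
Total: 1.152 + 0.095209 + 1.144 + 0.0631627 = 2.45437 kg
In grain: 2.45437 / 6.47989×10⁻⁵ = 37876.7 grain

3.788×10⁴ grain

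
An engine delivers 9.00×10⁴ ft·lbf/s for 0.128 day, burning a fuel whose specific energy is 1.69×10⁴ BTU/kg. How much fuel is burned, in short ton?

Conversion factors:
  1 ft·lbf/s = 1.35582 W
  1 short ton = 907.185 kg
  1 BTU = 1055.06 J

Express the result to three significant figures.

0.0834 short ton

9.00×10⁴ ft·lbf/s → 122024 W
0.128 day → 11059.2 s
E = P × t = 122024 × 11059.2 = 1.34949×10⁹ J
1.69×10⁴ BTU/kg → 1.78305×10⁷ J/kg
m = E / e_s = 1.34949×10⁹ / 1.78305×10⁷ = 75.6844 kg
In short ton: 75.6844 / 907.185 = 0.0834277 short ton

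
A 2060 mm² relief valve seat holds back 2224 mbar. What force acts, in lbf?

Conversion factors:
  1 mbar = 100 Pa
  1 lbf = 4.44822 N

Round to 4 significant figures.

2224 mbar × 100 = 222400 Pa
2060 mm² × 10⁻⁶ = 0.00206 m²
F = P × A = 222400 Pa × 0.00206 m² = 458.144 N
458.144 N ÷ (4.44822 N/lbf) = 102.995 lbf

103.0 lbf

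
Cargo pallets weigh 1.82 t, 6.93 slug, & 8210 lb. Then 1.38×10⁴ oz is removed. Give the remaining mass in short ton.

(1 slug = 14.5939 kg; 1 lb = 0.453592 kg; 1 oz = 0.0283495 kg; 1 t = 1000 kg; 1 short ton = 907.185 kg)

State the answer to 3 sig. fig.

5.79 short ton

1.82 t × 1000 → 1820 kg
6.93 slug × 14.5939 → 101.136 kg
8210 lb × 0.453592 → 3723.99 kg
1.38×10⁴ oz × 0.0283495 → 391.223 kg
Sum: 1820 + 101.136 + 3723.99 − 391.223 = 5253.9 kg
In short ton: 5253.9 / 907.185 = 5.79143 short ton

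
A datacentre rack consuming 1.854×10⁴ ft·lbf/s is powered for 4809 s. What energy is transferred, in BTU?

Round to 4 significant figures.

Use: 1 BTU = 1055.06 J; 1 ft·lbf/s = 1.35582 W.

1.854×10⁴ ft·lbf/s × 1.35582 → 25136.9 W
E = P × t = 25136.9 W × 4809 s = 1.20883×10⁸ J
1.20883×10⁸ J ÷ (1055.06 J/BTU) = 114575 BTU

1.146×10⁵ BTU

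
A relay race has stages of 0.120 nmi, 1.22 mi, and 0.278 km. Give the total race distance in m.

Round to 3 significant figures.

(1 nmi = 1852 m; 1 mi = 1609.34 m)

0.120 nmi × 1852 → 222.24 m
1.22 mi × 1609.34 → 1963.39 m
0.278 km × 1000 → 278 m
Total: 222.24 + 1963.39 + 278 = 2463.63 m

2460 m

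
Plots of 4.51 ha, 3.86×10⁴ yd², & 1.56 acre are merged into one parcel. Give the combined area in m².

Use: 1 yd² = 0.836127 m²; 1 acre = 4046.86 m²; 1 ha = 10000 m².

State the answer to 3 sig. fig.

8.37×10⁴ m²

4.51 ha × 10000 = 45100 m²
3.86×10⁴ yd² × 0.836127 = 32274.5 m²
1.56 acre × 4046.86 = 6313.1 m²
Total: 45100 + 32274.5 + 6313.1 = 83687.6 m²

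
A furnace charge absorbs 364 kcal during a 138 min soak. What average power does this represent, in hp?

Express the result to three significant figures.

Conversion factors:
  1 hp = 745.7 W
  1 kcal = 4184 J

0.247 hp

364 kcal × 4184 → 1.52298×10⁶ J
138 min × 60 → 8280 s
P = E / t = 1.52298×10⁶ J / 8280 s = 183.935 W
183.935 W ÷ (745.7 W/hp) = 0.246661 hp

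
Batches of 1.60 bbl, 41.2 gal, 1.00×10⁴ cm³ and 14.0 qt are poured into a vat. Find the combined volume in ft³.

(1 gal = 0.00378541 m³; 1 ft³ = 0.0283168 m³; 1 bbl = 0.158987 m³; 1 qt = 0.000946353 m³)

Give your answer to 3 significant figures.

15.3 ft³

1.60 bbl × 0.158987 → 0.254379 m³
41.2 gal × 0.00378541 → 0.155959 m³
1.00×10⁴ cm³ × 10⁻⁶ → 0.01 m³
14.0 qt × 0.000946353 → 0.0132489 m³
Combined: 0.254379 + 0.155959 + 0.01 + 0.0132489 = 0.433587 m³
In ft³: 0.433587 / 0.0283168 = 15.312 ft³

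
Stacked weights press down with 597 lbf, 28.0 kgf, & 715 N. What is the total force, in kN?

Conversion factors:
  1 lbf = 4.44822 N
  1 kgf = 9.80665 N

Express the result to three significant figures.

597 lbf × 4.44822 = 2655.59 N
28.0 kgf × 9.80665 = 274.586 N
715 N (already N)
Total: 2655.59 + 274.586 + 715 = 3645.18 N
In kN: 3645.18 / 1000 = 3.64518 kN

3.65 kN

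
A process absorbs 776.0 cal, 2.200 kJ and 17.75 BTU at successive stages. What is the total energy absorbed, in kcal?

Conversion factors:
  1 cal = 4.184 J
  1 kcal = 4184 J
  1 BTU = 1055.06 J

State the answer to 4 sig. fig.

5.778 kcal

776.0 cal × 4.184 = 3246.78 J
2.200 kJ × 1000 = 2200 J
17.75 BTU × 1055.06 = 18727.3 J
Total: 3246.78 + 2200 + 18727.3 = 24174.1 J
In kcal: 24174.1 / 4184 = 5.77775 kcal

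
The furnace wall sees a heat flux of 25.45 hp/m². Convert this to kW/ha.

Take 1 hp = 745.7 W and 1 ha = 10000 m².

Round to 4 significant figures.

25.45 hp/m² × 745.7 W/hp = 18978.1 W/m²
18978.1 W/m² ÷ 1000 W/kW × 10000 m²/ha = 189781 kW/ha

1.898×10⁵ kW/ha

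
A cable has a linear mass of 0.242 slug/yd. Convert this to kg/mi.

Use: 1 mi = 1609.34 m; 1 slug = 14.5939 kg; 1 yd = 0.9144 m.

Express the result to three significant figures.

0.242 slug/yd × 14.5939 kg/slug ÷ 0.9144 m/yd = 3.86234 kg/m
3.86234 kg/m × 1609.34 m/mi = 6215.82 kg/mi

6220 kg/mi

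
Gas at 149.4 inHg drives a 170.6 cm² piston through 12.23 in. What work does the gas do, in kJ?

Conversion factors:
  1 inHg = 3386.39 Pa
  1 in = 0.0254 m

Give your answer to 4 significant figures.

149.4 inHg → 505927 Pa
170.6 cm² → 0.01706 m²
F = P × A = 505927 × 0.01706 = 8631.11 N
12.23 in → 0.310642 m
W = F × d = 8631.11 × 0.310642 = 2681.19 J
In kJ: 2681.19 / 1000 = 2.68119 kJ

2.681 kJ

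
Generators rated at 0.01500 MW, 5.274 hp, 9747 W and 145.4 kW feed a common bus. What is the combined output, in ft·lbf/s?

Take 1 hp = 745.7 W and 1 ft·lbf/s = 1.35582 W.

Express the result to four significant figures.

1.284×10⁵ ft·lbf/s

0.01500 MW × 1000000 = 15000 W
5.274 hp × 745.7 = 3932.82 W
9747 W (already W)
145.4 kW × 1000 = 145400 W
Combined: 15000 + 3932.82 + 9747 + 145400 = 174080 W
In ft·lbf/s: 174080 / 1.35582 = 128395 ft·lbf/s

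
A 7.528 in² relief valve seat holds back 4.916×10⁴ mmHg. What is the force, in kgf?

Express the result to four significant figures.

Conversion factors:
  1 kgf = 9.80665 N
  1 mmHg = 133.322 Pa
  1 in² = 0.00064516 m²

4.916×10⁴ mmHg × 133.322 = 6.55411×10⁶ Pa
7.528 in² × 0.00064516 = 0.00485676 m²
F = P × A = 6.55411×10⁶ Pa × 0.00485676 m² = 31831.7 N
31831.7 N ÷ (9.80665 N/kgf) = 3245.93 kgf

3246 kgf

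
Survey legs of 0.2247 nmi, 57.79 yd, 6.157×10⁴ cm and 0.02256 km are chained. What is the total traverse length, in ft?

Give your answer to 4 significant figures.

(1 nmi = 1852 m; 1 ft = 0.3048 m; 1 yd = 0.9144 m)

0.2247 nmi × 1852 → 416.144 m
57.79 yd × 0.9144 → 52.8432 m
6.157×10⁴ cm × 0.01 → 615.7 m
0.02256 km × 1000 → 22.56 m
Combined: 416.144 + 52.8432 + 615.7 + 22.56 = 1107.25 m
In ft: 1107.25 / 0.3048 = 3632.71 ft

3633 ft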